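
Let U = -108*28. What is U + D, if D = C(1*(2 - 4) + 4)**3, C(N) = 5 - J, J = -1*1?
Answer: -2808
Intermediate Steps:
J = -1
C(N) = 6 (C(N) = 5 - 1*(-1) = 5 + 1 = 6)
D = 216 (D = 6**3 = 216)
U = -3024
U + D = -3024 + 216 = -2808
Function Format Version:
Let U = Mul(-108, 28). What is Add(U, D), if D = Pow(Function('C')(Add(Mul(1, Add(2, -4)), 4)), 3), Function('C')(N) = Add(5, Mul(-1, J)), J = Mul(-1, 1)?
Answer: -2808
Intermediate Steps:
J = -1
Function('C')(N) = 6 (Function('C')(N) = Add(5, Mul(-1, -1)) = Add(5, 1) = 6)
D = 216 (D = Pow(6, 3) = 216)
U = -3024
Add(U, D) = Add(-3024, 216) = -2808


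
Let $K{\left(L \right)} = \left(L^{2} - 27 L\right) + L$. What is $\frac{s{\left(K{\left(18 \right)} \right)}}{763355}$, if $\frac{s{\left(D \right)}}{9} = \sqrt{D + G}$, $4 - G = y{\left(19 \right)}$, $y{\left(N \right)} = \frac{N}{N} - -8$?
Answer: $\frac{9 i \sqrt{149}}{763355} \approx 0.00014392 i$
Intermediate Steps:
$y{\left(N \right)} = 9$ ($y{\left(N \right)} = 1 + 8 = 9$)
$G = -5$ ($G = 4 - 9 = -5$)
$K{\left(L \right)} = L^{2} - 26 L$
$s{\left(D \right)} = 9 \sqrt{-5 + D}$ ($s{\left(D \right)} = 9 \sqrt{D - 5} = 9 \sqrt{-5 + D}$)
$\frac{s{\left(K{\left(18 \right)} \right)}}{763355} = \frac{9 \sqrt{-5 + 18 \left(-26 + 18\right)}}{763355} = 9 \sqrt{-5 + 18 \left(-8\right)} \frac{1}{763355} = 9 \sqrt{-5 - 144} \cdot \frac{1}{763355} = 9 \sqrt{-149} \cdot \frac{1}{763355} = 9 i \sqrt{149} \cdot \frac{1}{763355} = \frac{9 i \sqrt{149}}{763355}$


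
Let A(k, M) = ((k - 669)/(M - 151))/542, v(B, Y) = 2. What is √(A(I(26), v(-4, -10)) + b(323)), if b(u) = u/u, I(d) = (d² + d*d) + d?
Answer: √6464597142/80758 ≈ 0.99560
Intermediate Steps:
I(d) = d + 2*d² (I(d) = (d² + d²) + d = 2*d² + d = d + 2*d²)
b(u) = 1
A(k, M) = (-669 + k)/(542*(-151 + M)) (A(k, M) = ((-669 + k)/(-151 + M))*(1/542) = (-669 + k)/(542*(-151 + M)))
√(A(I(26), v(-4, -10)) + b(323)) = √((-669 + 26*(1 + 2*26))/(542*(-151 + 2)) + 1) = √((1/542)*(-669 + 26*(1 + 52))/(-149) + 1) = √((1/542)*(-1/149)*(-669 + 26*53) + 1) = √((1/542)*(-1/149)*(-669 + 1378) + 1) = √((1/542)*(-1/149)*709 + 1) = √(-709/80758 + 1) = √(80049/80758) = √6464597142/80758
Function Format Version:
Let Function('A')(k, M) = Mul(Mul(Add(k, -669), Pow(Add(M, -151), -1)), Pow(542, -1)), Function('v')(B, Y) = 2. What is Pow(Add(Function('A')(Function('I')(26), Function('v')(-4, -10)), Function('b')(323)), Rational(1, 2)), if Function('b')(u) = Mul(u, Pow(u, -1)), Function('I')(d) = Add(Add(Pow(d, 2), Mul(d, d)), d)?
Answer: Mul(Rational(1, 80758), Pow(6464597142, Rational(1, 2))) ≈ 0.99560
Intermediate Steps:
Function('I')(d) = Add(d, Mul(2, Pow(d, 2))) (Function('I')(d) = Add(Add(Pow(d, 2), Pow(d, 2)), d) = Add(Mul(2, Pow(d, 2)), d) = Add(d, Mul(2, Pow(d, 2))))
Function('b')(u) = 1
Function('A')(k, M) = Mul(Rational(1, 542), Pow(Add(-151, M), -1), Add(-669, k)) (Function('A')(k, M) = Mul(Mul(Add(-669, k), Pow(Add(-151, M), -1)), Rational(1, 542)) = Mul(Mul(Pow(Add(-151, M), -1), Add(-669, k)), Rational(1, 542)) = Mul(Rational(1, 542), Pow(Add(-151, M), -1), Add(-669, k)))
Pow(Add(Function('A')(Function('I')(26), Function('v')(-4, -10)), Function('b')(323)), Rational(1, 2)) = Pow(Add(Mul(Rational(1, 542), Pow(Add(-151, 2), -1), Add(-669, Mul(26, Add(1, Mul(2, 26))))), 1), Rational(1, 2)) = Pow(Add(Mul(Rational(1, 542), Pow(-149, -1), Add(-669, Mul(26, Add(1, 52)))), 1), Rational(1, 2)) = Pow(Add(Mul(Rational(1, 542), Rational(-1, 149), Add(-669, Mul(26, 53))), 1), Rational(1, 2)) = Pow(Add(Mul(Rational(1, 542), Rational(-1, 149), Add(-669, 1378)), 1), Rational(1, 2)) = Pow(Add(Mul(Rational(1, 542), Rational(-1, 149), 709), 1), Rational(1, 2)) = Pow(Add(Rational(-709, 80758), 1), Rational(1, 2)) = Pow(Rational(80049, 80758), Rational(1, 2)) = Mul(Rational(1, 80758), Pow(6464597142, Rational(1, 2)))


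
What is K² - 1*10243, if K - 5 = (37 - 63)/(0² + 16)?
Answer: -654823/64 ≈ -10232.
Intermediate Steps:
K = 27/8 (K = 5 + (37 - 63)/(0² + 16) = 5 - 26/(0 + 16) = 5 - 26/16 = 5 - 26*1/16 = 5 - 13/8 = 27/8 ≈ 3.3750)
K² - 1*10243 = (27/8)² - 1*10243 = 729/64 - 10243 = -654823/64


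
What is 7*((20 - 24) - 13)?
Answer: -119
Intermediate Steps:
7*((20 - 24) - 13) = 7*(-4 - 13) = 7*(-17) = -119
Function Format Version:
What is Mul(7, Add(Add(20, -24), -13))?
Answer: -119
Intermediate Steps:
Mul(7, Add(Add(20, -24), -13)) = Mul(7, Add(-4, -13)) = Mul(7, -17) = -119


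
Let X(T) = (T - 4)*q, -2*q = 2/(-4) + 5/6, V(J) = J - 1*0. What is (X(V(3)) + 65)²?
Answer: 152881/36 ≈ 4246.7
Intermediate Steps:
V(J) = J (V(J) = J + 0 = J)
q = -⅙ (q = -(2/(-4) + 5/6)/2 = -(2*(-¼) + 5*(⅙))/2 = -(-½ + ⅚)/2 = -½*⅓ = -⅙ ≈ -0.16667)
X(T) = ⅔ - T/6 (X(T) = (T - 4)*(-⅙) = (-4 + T)*(-⅙) = ⅔ - T/6)
(X(V(3)) + 65)² = ((⅔ - ⅙*3) + 65)² = ((⅔ - ½) + 65)² = (⅙ + 65)² = (391/6)² = 152881/36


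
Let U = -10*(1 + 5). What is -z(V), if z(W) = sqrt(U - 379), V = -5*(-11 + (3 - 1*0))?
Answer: -I*sqrt(439) ≈ -20.952*I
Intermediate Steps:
U = -60 (U = -10*6 = -60)
V = 40 (V = -5*(-11 + (3 + 0)) = -5*(-11 + 3) = -5*(-8) = 40)
z(W) = I*sqrt(439) (z(W) = sqrt(-60 - 379) = sqrt(-439) = I*sqrt(439))
-z(V) = -I*sqrt(439)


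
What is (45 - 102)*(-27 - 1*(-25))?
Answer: 114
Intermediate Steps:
(45 - 102)*(-27 - 1*(-25)) = -57*(-27 + 25) = -57*(-2) = 114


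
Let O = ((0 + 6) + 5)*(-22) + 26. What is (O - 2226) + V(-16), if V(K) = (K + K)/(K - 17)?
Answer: -80554/33 ≈ -2441.0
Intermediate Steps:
V(K) = 2*K/(-17 + K) (V(K) = (2*K)/(-17 + K) = 2*K/(-17 + K))
O = -216 (O = (6 + 5)*(-22) + 26 = 11*(-22) + 26 = -242 + 26 = -216)
(O - 2226) + V(-16) = (-216 - 2226) + 2*(-16)/(-17 - 16) = -2442 + 2*(-16)/(-33) = -2442 + 2*(-16)*(-1/33) = -2442 + 32/33 = -80554/33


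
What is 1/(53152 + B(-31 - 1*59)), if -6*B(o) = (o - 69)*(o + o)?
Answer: 1/48382 ≈ 2.0669e-5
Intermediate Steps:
B(o) = -o*(-69 + o)/3 (B(o) = -(o - 69)*(o + o)/6 = -(-69 + o)*2*o/6 = -o*(-69 + o)/3)
1/(53152 + B(-31 - 1*59)) = 1/(53152 + (-31 - 1*59)*(69 - (-31 - 1*59))/3) = 1/(53152 + (-31 - 59)*(69 - (-31 - 59))/3) = 1/(53152 + (⅓)*(-90)*(69 - 1*(-90))) = 1/(53152 + (⅓)*(-90)*(69 + 90)) = 1/(53152 + (⅓)*(-90)*159) = 1/(53152 - 4770) = 1/48382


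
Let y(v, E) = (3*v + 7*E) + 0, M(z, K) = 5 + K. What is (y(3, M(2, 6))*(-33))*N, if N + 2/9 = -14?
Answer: 121088/3 ≈ 40363.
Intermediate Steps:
N = -128/9 (N = -2/9 - 14 = -128/9 ≈ -14.222)
y(v, E) = 3*v + 7*E
(y(3, M(2, 6))*(-33))*N = ((3*3 + 7*(5 + 6))*(-33))*(-128/9) = ((9 + 7*11)*(-33))*(-128/9) = ((9 + 77)*(-33))*(-128/9) = (86*(-33))*(-128/9) = -2838*(-128/9) = 121088/3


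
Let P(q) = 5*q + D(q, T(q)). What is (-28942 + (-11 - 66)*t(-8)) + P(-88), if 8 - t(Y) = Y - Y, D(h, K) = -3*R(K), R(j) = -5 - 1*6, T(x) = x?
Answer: -29965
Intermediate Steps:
R(j) = -11 (R(j) = -5 - 6 = -11)
D(h, K) = 33 (D(h, K) = -3*(-11) = 33)
t(Y) = 8 (t(Y) = 8 - (Y - Y) = 8 - 1*0 = 8 + 0 = 8)
P(q) = 33 + 5*q (P(q) = 5*q + 33 = 33 + 5*q)
(-28942 + (-11 - 66)*t(-8)) + P(-88) = (-28942 + (-11 - 66)*8) + (33 + 5*(-88)) = (-28942 - 77*8) + (33 - 440) = (-28942 - 616) - 407 = -29558 - 407 = -29965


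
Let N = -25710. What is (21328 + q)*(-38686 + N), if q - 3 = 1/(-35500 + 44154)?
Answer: -5943701698050/4327 ≈ -1.3736e+9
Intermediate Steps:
q = 25963/8654 (q = 3 + 1/(-35500 + 44154) = 3 + 1/8654 = 25963/8654 ≈ 3.0001)
(21328 + q)*(-38686 + N) = (21328 + 25963/8654)*(-38686 - 25710) = (184598475/8654)*(-64396) = -5943701698050/4327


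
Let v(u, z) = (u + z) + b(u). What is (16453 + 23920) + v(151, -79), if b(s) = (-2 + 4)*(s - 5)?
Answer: 40737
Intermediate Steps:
b(s) = -10 + 2*s (b(s) = 2*(-5 + s) = -10 + 2*s)
v(u, z) = -10 + z + 3*u (v(u, z) = (u + z) + (-10 + 2*u) = -10 + z + 3*u)
(16453 + 23920) + v(151, -79) = (16453 + 23920) + (-10 - 79 + 3*151) = 40373 + (-10 - 79 + 453) = 40373 + 364 = 40737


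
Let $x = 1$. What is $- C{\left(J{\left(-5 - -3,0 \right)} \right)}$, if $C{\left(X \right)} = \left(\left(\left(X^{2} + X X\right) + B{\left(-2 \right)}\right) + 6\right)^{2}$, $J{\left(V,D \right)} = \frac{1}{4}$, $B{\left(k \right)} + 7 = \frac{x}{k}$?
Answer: $- \frac{121}{64} \approx -1.8906$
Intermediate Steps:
$B{\left(k \right)} = -7 + \frac{1}{k}$ ($B{\left(k \right)} = -7 + 1 \frac{1}{k} = -7 + \frac{1}{k}$)
$J{\left(V,D \right)} = \frac{1}{4}$
$C{\left(X \right)} = \left(- \frac{3}{2} + 2 X^{2}\right)^{2}$ ($C{\left(X \right)} = \left(\left(\left(X^{2} + X X\right) - \left(7 - \frac{1}{-2}\right)\right) + 6\right)^{2} = \left(\left(\left(X^{2} + X^{2}\right) - \frac{15}{2}\right) + 6\right)^{2} = \left(\left(2 X^{2} - \frac{15}{2}\right) + 6\right)^{2} = \left(\left(- \frac{15}{2} + 2 X^{2}\right) + 6\right)^{2} = \left(- \frac{3}{2} + 2 X^{2}\right)^{2}$)
$- C{\left(J{\left(-5 - -3,0 \right)} \right)} = - \frac{\left(-3 + \frac{4}{16}\right)^{2}}{4} = - \frac{\left(-3 + 4 \cdot \frac{1}{16}\right)^{2}}{4} = - \frac{\left(-3 + \frac{1}{4}\right)^{2}}{4} = - \frac{\left(- \frac{11}{4}\right)^{2}}{4} = - \frac{121}{4 \cdot 16} = \left(-1\right) \frac{121}{64} = - \frac{121}{64}$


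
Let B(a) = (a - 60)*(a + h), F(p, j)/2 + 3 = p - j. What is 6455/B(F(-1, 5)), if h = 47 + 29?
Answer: -6455/4524 ≈ -1.4268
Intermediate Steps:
F(p, j) = -6 - 2*j + 2*p (F(p, j) = -6 + 2*(p - j) = -6 + (-2*j + 2*p) = -6 - 2*j + 2*p)
h = 76
B(a) = (-60 + a)*(76 + a) (B(a) = (a - 60)*(a + 76) = (-60 + a)*(76 + a))
6455/B(F(-1, 5)) = 6455/(-4560 + (-6 - 2*5 + 2*(-1))² + 16*(-6 - 2*5 + 2*(-1))) = 6455/(-4560 + (-6 - 10 - 2)² + 16*(-6 - 10 - 2)) = 6455/(-4560 + (-18)² + 16*(-18)) = 6455/(-4560 + 324 - 288) = 6455/(-4524) = 6455*(-1/4524) = -6455/4524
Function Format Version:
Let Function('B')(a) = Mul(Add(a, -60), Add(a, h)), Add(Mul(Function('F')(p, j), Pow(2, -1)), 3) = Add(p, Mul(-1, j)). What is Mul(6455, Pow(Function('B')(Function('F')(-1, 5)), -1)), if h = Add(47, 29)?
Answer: Rational(-6455, 4524) ≈ -1.4268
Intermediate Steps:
Function('F')(p, j) = Add(-6, Mul(-2, j), Mul(2, p)) (Function('F')(p, j) = Add(-6, Mul(2, Add(p, Mul(-1, j)))) = Add(-6, Add(Mul(-2, j), Mul(2, p))) = Add(-6, Mul(-2, j), Mul(2, p)))
h = 76
Function('B')(a) = Mul(Add(-60, a), Add(76, a)) (Function('B')(a) = Mul(Add(a, -60), Add(a, 76)) = Mul(Add(-60, a), Add(76, a)))
Mul(6455, Pow(Function('B')(Function('F')(-1, 5)), -1)) = Mul(6455, Pow(Add(-4560, Pow(Add(-6, Mul(-2, 5), Mul(2, -1)), 2), Mul(16, Add(-6, Mul(-2, 5), Mul(2, -1)))), -1)) = Mul(6455, Pow(Add(-4560, Pow(Add(-6, -10, -2), 2), Mul(16, Add(-6, -10, -2))), -1)) = Mul(6455, Pow(Add(-4560, Pow(-18, 2), Mul(16, -18)), -1)) = Mul(6455, Pow(Add(-4560, 324, -288), -1)) = Mul(6455, Pow(-4524, -1)) = Mul(6455, Rational(-1, 4524)) = Rational(-6455, 4524)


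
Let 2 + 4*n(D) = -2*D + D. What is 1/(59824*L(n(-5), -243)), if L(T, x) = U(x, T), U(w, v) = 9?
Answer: 1/538416 ≈ 1.8573e-6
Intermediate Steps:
n(D) = -1/2 - D/4 (n(D) = -1/2 + (-2*D + D)/4 = -1/2 + (-D)/4 = -1/2 - D/4)
L(T, x) = 9
1/(59824*L(n(-5), -243)) = 1/(59824*9) = (1/59824)*(1/9) = 1/538416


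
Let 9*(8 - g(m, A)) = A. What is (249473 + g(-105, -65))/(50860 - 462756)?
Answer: -1122697/1853532 ≈ -0.60571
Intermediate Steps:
g(m, A) = 8 - A/9
(249473 + g(-105, -65))/(50860 - 462756) = (249473 + (8 - ⅑*(-65)))/(50860 - 462756) = (249473 + (8 + 65/9))/(-411896) = (249473 + 137/9)*(-1/411896) = (2245394/9)*(-1/411896) = -1122697/1853532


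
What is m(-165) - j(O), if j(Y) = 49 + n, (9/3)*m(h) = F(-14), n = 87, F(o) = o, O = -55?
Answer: -422/3 ≈ -140.67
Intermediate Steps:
m(h) = -14/3 (m(h) = (1/3)*(-14) = -14/3)
j(Y) = 136 (j(Y) = 49 + 87 = 136)
m(-165) - j(O) = -14/3 - 1*136 = -14/3 - 136 = -422/3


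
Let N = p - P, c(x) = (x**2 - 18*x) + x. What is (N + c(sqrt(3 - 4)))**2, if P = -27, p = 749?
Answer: 600336 - 26350*I ≈ 6.0034e+5 - 26350.0*I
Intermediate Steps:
c(x) = x**2 - 17*x
N = 776 (N = 749 - 1*(-27) = 749 + 27 = 776)
(N + c(sqrt(3 - 4)))**2 = (776 + sqrt(3 - 4)*(-17 + sqrt(3 - 4)))**2 = (776 + sqrt(-1)*(-17 + sqrt(-1)))**2 = (776 + I*(-17 + I))**2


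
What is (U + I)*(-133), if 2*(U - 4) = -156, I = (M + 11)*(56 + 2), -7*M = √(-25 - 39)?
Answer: -75012 + 8816*I ≈ -75012.0 + 8816.0*I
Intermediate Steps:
M = -8*I/7 (M = -√(-25 - 39)/7 = -8*I/7 ≈ -1.1429*I)
I = 638 - 464*I/7 (I = (-8*I/7 + 11)*(56 + 2) = (11 - 8*I/7)*58 = 638 - 464*I/7 ≈ 638.0 - 66.286*I)
U = -74 (U = 4 + (½)*(-156) = 4 - 78 = -74)
(U + I)*(-133) = (-74 + (638 - 464*I/7))*(-133) = (564 - 464*I/7)*(-133) = -75012 + 8816*I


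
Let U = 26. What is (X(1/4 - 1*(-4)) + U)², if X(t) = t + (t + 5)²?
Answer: 3433609/256 ≈ 13413.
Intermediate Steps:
X(t) = t + (5 + t)²
(X(1/4 - 1*(-4)) + U)² = (((1/4 - 1*(-4)) + (5 + (1/4 - 1*(-4)))²) + 26)² = (((¼ + 4) + (5 + (¼ + 4))²) + 26)² = ((17/4 + (5 + 17/4)²) + 26)² = ((17/4 + (37/4)²) + 26)² = ((17/4 + 1369/16) + 26)² = (1437/16 + 26)² = (1853/16)² = 3433609/256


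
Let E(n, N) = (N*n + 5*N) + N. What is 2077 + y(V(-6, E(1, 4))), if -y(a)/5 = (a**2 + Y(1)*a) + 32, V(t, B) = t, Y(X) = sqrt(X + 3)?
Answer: 1797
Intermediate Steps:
Y(X) = sqrt(3 + X)
E(n, N) = 6*N + N*n (E(n, N) = (5*N + N*n) + N = 6*N + N*n)
y(a) = -160 - 10*a - 5*a**2 (y(a) = -5*((a**2 + sqrt(3 + 1)*a) + 32) = -5*((a**2 + sqrt(4)*a) + 32) = -5*((a**2 + 2*a) + 32) = -5*(32 + a**2 + 2*a) = -160 - 10*a - 5*a**2)
2077 + y(V(-6, E(1, 4))) = 2077 + (-160 - 10*(-6) - 5*(-6)**2) = 2077 + (-160 + 60 - 5*36) = 2077 + (-160 + 60 - 180) = 2077 - 280 = 1797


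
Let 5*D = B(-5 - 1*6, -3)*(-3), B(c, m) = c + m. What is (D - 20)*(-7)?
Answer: 406/5 ≈ 81.200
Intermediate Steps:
D = 42/5 (D = (((-5 - 1*6) - 3)*(-3))/5 = (((-5 - 6) - 3)*(-3))/5 = ((-11 - 3)*(-3))/5 = (-14*(-3))/5 = (⅕)*42 = 42/5 ≈ 8.4000)
(D - 20)*(-7) = (42/5 - 20)*(-7) = -58/5*(-7) = 406/5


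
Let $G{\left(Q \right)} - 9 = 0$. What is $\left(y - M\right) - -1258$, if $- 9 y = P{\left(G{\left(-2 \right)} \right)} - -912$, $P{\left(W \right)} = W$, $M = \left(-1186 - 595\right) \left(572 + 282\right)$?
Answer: $\frac{4566389}{3} \approx 1.5221 \cdot 10^{6}$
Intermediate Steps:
$M = -1520974$ ($M = \left(-1781\right) 854 = -1520974$)
$G{\left(Q \right)} = 9$ ($G{\left(Q \right)} = 9 + 0 = 9$)
$y = - \frac{307}{3}$ ($y = - \frac{9 - -912}{9} = - \frac{9 + 912}{9} = \left(- \frac{1}{9}\right) 921 = - \frac{307}{3} \approx -102.33$)
$\left(y - M\right) - -1258 = \left(- \frac{307}{3} - -1520974\right) - -1258 = \left(- \frac{307}{3} + 1520974\right) + 1258 = \frac{4562615}{3} + 1258 = \frac{4566389}{3}$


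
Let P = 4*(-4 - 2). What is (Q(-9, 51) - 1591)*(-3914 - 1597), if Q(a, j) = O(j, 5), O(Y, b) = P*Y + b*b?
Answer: 15375690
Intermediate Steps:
P = -24 (P = 4*(-6) = -24)
O(Y, b) = b² - 24*Y (O(Y, b) = -24*Y + b*b = -24*Y + b² = b² - 24*Y)
Q(a, j) = 25 - 24*j (Q(a, j) = 5² - 24*j = 25 - 24*j)
(Q(-9, 51) - 1591)*(-3914 - 1597) = ((25 - 24*51) - 1591)*(-3914 - 1597) = ((25 - 1224) - 1591)*(-5511) = (-1199 - 1591)*(-5511) = -2790*(-5511) = 15375690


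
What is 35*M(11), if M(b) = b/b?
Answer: 35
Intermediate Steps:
M(b) = 1
35*M(11) = 35*1 = 35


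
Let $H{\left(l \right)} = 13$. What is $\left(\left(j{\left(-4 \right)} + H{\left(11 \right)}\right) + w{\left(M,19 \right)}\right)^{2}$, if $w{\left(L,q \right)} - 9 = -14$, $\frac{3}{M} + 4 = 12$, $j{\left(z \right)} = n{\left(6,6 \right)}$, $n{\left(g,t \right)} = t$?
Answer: $196$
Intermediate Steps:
$j{\left(z \right)} = 6$
$M = \frac{3}{8}$ ($M = \frac{3}{-4 + 12} = \frac{3}{8} \approx 0.375$)
$w{\left(L,q \right)} = -5$ ($w{\left(L,q \right)} = 9 - 14 = -5$)
$\left(\left(j{\left(-4 \right)} + H{\left(11 \right)}\right) + w{\left(M,19 \right)}\right)^{2} = \left(\left(6 + 13\right) - 5\right)^{2} = \left(19 - 5\right)^{2} = 14^{2} = 196$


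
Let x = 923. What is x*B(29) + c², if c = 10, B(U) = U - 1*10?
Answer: 17637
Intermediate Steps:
B(U) = -10 + U (B(U) = U - 10 = -10 + U)
x*B(29) + c² = 923*(-10 + 29) + 10² = 923*19 + 100 = 17537 + 100 = 17637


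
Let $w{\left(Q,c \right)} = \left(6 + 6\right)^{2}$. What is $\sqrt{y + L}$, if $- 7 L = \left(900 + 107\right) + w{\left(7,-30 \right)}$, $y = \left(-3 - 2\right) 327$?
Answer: $\frac{2 i \sqrt{22043}}{7} \approx 42.42 i$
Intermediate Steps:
$w{\left(Q,c \right)} = 144$ ($w{\left(Q,c \right)} = 12^{2} = 144$)
$y = -1635$ ($y = \left(-5\right) 327 = -1635$)
$L = - \frac{1151}{7}$ ($L = - \frac{\left(900 + 107\right) + 144}{7} = - \frac{1007 + 144}{7} = \left(- \frac{1}{7}\right) 1151 = - \frac{1151}{7} \approx -164.43$)
$\sqrt{y + L} = \sqrt{-1635 - \frac{1151}{7}} = \sqrt{- \frac{12596}{7}} = \frac{2 i \sqrt{22043}}{7}$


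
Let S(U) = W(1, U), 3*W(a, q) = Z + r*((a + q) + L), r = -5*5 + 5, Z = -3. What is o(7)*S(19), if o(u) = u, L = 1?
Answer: -987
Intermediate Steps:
r = -20 (r = -25 + 5 = -20)
W(a, q) = -23/3 - 20*a/3 - 20*q/3 (W(a, q) = (-3 - 20*((a + q) + 1))/3 = (-3 - 20*(1 + a + q))/3 = (-3 + (-20 - 20*a - 20*q))/3 = (-23 - 20*a - 20*q)/3 = -23/3 - 20*a/3 - 20*q/3)
S(U) = -43/3 - 20*U/3 (S(U) = -23/3 - 20/3*1 - 20*U/3 = -23/3 - 20/3 - 20*U/3 = -43/3 - 20*U/3)
o(7)*S(19) = 7*(-43/3 - 20/3*19) = 7*(-43/3 - 380/3) = 7*(-141) = -987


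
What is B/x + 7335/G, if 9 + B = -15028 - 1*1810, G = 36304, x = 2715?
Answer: -591698963/98565360 ≈ -6.0031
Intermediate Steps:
B = -16847 (B = -9 + (-15028 - 1*1810) = -9 + (-15028 - 1810) = -9 - 16838 = -16847)
B/x + 7335/G = -16847/2715 + 7335/36304 = -591698963/98565360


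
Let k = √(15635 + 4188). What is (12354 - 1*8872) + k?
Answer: 3482 + √19823 ≈ 3622.8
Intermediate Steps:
k = √19823 ≈ 140.79
(12354 - 1*8872) + k = (12354 - 1*8872) + √19823 = (12354 - 8872) + √19823 = 3482 + √19823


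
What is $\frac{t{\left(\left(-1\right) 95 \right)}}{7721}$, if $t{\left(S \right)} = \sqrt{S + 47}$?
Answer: $\frac{4 i \sqrt{3}}{7721} \approx 0.00089732 i$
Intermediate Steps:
$t{\left(S \right)} = \sqrt{47 + S}$
$\frac{t{\left(\left(-1\right) 95 \right)}}{7721} = \frac{\sqrt{47 - 95}}{7721} = \sqrt{47 - 95} \cdot \frac{1}{7721} = \sqrt{-48} \cdot \frac{1}{7721} = 4 i \sqrt{3} \cdot \frac{1}{7721} = \frac{4 i \sqrt{3}}{7721}$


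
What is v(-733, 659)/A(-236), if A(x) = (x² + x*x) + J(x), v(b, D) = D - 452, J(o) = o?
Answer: 69/37052 ≈ 0.0018622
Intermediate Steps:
v(b, D) = -452 + D
A(x) = x + 2*x² (A(x) = (x² + x*x) + x = (x² + x²) + x = 2*x² + x = x + 2*x²)
v(-733, 659)/A(-236) = (-452 + 659)/((-236*(1 + 2*(-236)))) = 207/((-236*(1 - 472))) = 207/((-236*(-471))) = 207/111156 = 207*(1/111156) = 69/37052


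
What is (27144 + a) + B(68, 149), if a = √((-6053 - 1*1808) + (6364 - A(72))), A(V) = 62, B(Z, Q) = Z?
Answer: 27212 + I*√1559 ≈ 27212.0 + 39.484*I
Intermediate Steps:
a = I*√1559 (a = √((-6053 - 1*1808) + (6364 - 1*62)) = √((-6053 - 1808) + (6364 - 62)) = √(-7861 + 6302) = √(-1559) = I*√1559 ≈ 39.484*I)
(27144 + a) + B(68, 149) = (27144 + I*√1559) + 68 = 27212 + I*√1559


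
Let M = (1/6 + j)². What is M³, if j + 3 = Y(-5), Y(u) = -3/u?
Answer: 90458382169/729000000 ≈ 124.09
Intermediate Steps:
j = -12/5 (j = -3 - 3/(-5) = -3 - 3*(-⅕) = -3 + ⅗ = -12/5 ≈ -2.4000)
M = 4489/900 (M = (1/6 - 12/5)² = (⅙ - 12/5)² = (-67/30)² = 4489/900 ≈ 4.9878)
M³ = (4489/900)³ = 90458382169/729000000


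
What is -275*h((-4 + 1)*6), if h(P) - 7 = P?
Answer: 3025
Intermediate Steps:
h(P) = 7 + P
-275*h((-4 + 1)*6) = -275*(7 + (-4 + 1)*6) = -275*(7 - 3*6) = -275*(7 - 18) = -275*(-11) = 3025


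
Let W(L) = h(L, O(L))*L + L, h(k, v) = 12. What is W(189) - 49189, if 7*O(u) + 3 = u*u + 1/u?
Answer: -46732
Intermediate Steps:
O(u) = -3/7 + 1/(7*u) + u**2/7 (O(u) = -3/7 + (u*u + 1/u)/7 = -3/7 + (u**2 + 1/u)/7 = -3/7 + (1/u + u**2)/7 = -3/7 + (1/(7*u) + u**2/7) = -3/7 + 1/(7*u) + u**2/7)
W(L) = 13*L (W(L) = 12*L + L = 13*L)
W(189) - 49189 = 13*189 - 49189 = 2457 - 49189 = -46732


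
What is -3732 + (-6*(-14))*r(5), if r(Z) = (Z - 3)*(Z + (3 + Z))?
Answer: -1548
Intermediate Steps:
r(Z) = (-3 + Z)*(3 + 2*Z)
-3732 + (-6*(-14))*r(5) = -3732 + (-6*(-14))*(-9 - 3*5 + 2*5²) = -3732 + 84*(-9 - 15 + 2*25) = -3732 + 84*(-9 - 15 + 50) = -3732 + 84*26 = -3732 + 2184 = -1548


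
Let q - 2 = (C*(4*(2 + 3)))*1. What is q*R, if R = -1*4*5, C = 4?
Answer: -1640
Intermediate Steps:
R = -20 (R = -4*5 = -20)
q = 82 (q = 2 + (4*(4*(2 + 3)))*1 = 2 + (4*(4*5))*1 = 2 + (4*20)*1 = 2 + 80*1 = 2 + 80 = 82)
q*R = 82*(-20) = -1640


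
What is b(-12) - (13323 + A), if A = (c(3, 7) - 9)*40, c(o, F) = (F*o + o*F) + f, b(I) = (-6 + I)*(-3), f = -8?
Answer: -14269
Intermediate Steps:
b(I) = 18 - 3*I
c(o, F) = -8 + 2*F*o (c(o, F) = (F*o + o*F) - 8 = (F*o + F*o) - 8 = 2*F*o - 8 = -8 + 2*F*o)
A = 1000 (A = ((-8 + 2*7*3) - 9)*40 = ((-8 + 42) - 9)*40 = (34 - 9)*40 = 25*40 = 1000)
b(-12) - (13323 + A) = (18 - 3*(-12)) - (13323 + 1000) = (18 + 36) - 1*14323 = 54 - 14323 = -14269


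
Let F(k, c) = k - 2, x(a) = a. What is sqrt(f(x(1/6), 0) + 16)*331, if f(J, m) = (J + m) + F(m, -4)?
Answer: 331*sqrt(510)/6 ≈ 1245.8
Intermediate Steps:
F(k, c) = -2 + k
f(J, m) = -2 + J + 2*m (f(J, m) = (J + m) + (-2 + m) = -2 + J + 2*m)
sqrt(f(x(1/6), 0) + 16)*331 = sqrt((-2 + 1/6 + 2*0) + 16)*331 = sqrt((-2 + 1/6 + 0) + 16)*331 = sqrt(-11/6 + 16)*331 = sqrt(85/6)*331 = (sqrt(510)/6)*331 = 331*sqrt(510)/6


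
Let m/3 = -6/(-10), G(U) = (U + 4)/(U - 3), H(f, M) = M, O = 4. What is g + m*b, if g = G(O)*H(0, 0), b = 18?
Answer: 162/5 ≈ 32.400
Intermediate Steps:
G(U) = (4 + U)/(-3 + U)
m = 9/5 (m = 3*(-6/(-10)) = 3*(-6*(-⅒)) = 3*(⅗) = 9/5 ≈ 1.8000)
g = 0 (g = ((4 + 4)/(-3 + 4))*0 = (8/1)*0 = (1*8)*0 = 8*0 = 0)
g + m*b = 0 + (9/5)*18 = 0 + 162/5 = 162/5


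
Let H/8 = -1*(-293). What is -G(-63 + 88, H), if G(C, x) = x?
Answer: -2344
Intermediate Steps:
H = 2344 (H = 8*(-1*(-293)) = 8*293 = 2344)
-G(-63 + 88, H) = -1*2344 = -2344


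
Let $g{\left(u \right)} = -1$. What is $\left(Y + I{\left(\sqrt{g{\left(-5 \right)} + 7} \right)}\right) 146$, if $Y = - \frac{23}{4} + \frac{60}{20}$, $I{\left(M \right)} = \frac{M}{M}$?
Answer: $- \frac{511}{2} \approx -255.5$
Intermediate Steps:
$I{\left(M \right)} = 1$
$Y = - \frac{11}{4}$ ($Y = \left(-23\right) \frac{1}{4} + 60 \cdot \frac{1}{20} = - \frac{23}{4} + 3 = - \frac{11}{4} \approx -2.75$)
$\left(Y + I{\left(\sqrt{g{\left(-5 \right)} + 7} \right)}\right) 146 = \left(- \frac{11}{4} + 1\right) 146 = \left(- \frac{7}{4}\right) 146 = - \frac{511}{2}$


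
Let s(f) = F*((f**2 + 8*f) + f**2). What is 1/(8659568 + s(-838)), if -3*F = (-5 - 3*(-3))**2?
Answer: 1/1204720 ≈ 8.3007e-7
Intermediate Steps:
F = -16/3 (F = -(-5 - 3*(-3))**2/3 = -(-5 + 9)**2/3 = -1/3*4**2 = -1/3*16 = -16/3 ≈ -5.3333)
s(f) = -128*f/3 - 32*f**2/3 (s(f) = -16*((f**2 + 8*f) + f**2)/3 = -16*(2*f**2 + 8*f)/3 = -128*f/3 - 32*f**2/3)
1/(8659568 + s(-838)) = 1/(8659568 - 32/3*(-838)*(4 - 838)) = 1/(8659568 - 32/3*(-838)*(-834)) = 1/(8659568 - 7454848) = 1/1204720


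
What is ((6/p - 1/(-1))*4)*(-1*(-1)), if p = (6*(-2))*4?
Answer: 7/2 ≈ 3.5000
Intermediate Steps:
p = -48 (p = -12*4 = -48)
((6/p - 1/(-1))*4)*(-1*(-1)) = ((6/(-48) - 1/(-1))*4)*(-1*(-1)) = ((6*(-1/48) - 1*(-1))*4)*1 = ((-⅛ + 1)*4)*1 = ((7/8)*4)*1 = (7/2)*1 = 7/2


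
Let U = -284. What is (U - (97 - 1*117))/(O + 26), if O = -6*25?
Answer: 66/31 ≈ 2.1290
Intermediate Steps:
O = -150
(U - (97 - 1*117))/(O + 26) = (-284 - (97 - 1*117))/(-150 + 26) = (-284 - (97 - 117))/(-124) = (-284 - 1*(-20))*(-1/124) = (-284 + 20)*(-1/124) = -264*(-1/124) = 66/31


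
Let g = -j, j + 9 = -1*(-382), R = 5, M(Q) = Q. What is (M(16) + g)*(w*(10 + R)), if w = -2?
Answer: 10710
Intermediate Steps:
j = 373 (j = -9 - 1*(-382) = -9 + 382 = 373)
g = -373 (g = -1*373 = -373)
(M(16) + g)*(w*(10 + R)) = (16 - 373)*(-2*(10 + 5)) = -(-714)*15 = -357*(-30) = 10710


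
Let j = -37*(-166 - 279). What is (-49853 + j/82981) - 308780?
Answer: -29759708508/82981 ≈ -3.5863e+5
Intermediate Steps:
j = 16465 (j = -37*(-445) = 16465)
(-49853 + j/82981) - 308780 = (-49853 + 16465/82981) - 308780 = -4136835328/82981 - 308780 = -29759708508/82981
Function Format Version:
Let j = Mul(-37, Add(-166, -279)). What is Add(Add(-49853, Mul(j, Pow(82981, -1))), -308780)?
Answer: Rational(-29759708508, 82981) ≈ -3.5863e+5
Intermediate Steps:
j = 16465 (j = Mul(-37, -445) = 16465)
Add(Add(-49853, Mul(j, Pow(82981, -1))), -308780) = Add(Add(-49853, Mul(16465, Pow(82981, -1))), -308780) = Add(Add(-49853, Mul(16465, Rational(1, 82981))), -308780) = Add(Add(-49853, Rational(16465, 82981)), -308780) = Add(Rational(-4136835328, 82981), -308780) = Rational(-29759708508, 82981)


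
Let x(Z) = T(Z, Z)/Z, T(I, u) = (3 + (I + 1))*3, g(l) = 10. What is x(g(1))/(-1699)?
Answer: -21/8495 ≈ -0.0024720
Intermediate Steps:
T(I, u) = 12 + 3*I (T(I, u) = (3 + (1 + I))*3 = (4 + I)*3 = 12 + 3*I)
x(Z) = (12 + 3*Z)/Z
x(g(1))/(-1699) = (3 + 12/10)/(-1699) = (3 + 12*(1/10))*(-1/1699) = (3 + 6/5)*(-1/1699) = (21/5)*(-1/1699) = -21/8495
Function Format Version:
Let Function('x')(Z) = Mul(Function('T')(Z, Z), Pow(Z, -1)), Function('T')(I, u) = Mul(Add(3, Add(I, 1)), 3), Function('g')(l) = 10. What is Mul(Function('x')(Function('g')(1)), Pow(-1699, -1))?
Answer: Rational(-21, 8495) ≈ -0.0024720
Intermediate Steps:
Function('T')(I, u) = Add(12, Mul(3, I)) (Function('T')(I, u) = Mul(Add(3, Add(1, I)), 3) = Mul(Add(4, I), 3) = Add(12, Mul(3, I)))
Function('x')(Z) = Mul(Pow(Z, -1), Add(12, Mul(3, Z))) (Function('x')(Z) = Mul(Add(12, Mul(3, Z)), Pow(Z, -1)) = Mul(Pow(Z, -1), Add(12, Mul(3, Z))))
Mul(Function('x')(Function('g')(1)), Pow(-1699, -1)) = Mul(Add(3, Mul(12, Pow(10, -1))), Pow(-1699, -1)) = Mul(Add(3, Mul(12, Rational(1, 10))), Rational(-1, 1699)) = Mul(Add(3, Rational(6, 5)), Rational(-1, 1699)) = Mul(Rational(21, 5), Rational(-1, 1699)) = Rational(-21, 8495)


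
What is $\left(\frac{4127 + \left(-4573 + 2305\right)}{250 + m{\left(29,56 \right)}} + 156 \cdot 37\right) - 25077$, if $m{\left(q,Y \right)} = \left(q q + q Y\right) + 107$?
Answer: $- \frac{54476851}{2822} \approx -19304.0$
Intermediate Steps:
$m{\left(q,Y \right)} = 107 + q^{2} + Y q$ ($m{\left(q,Y \right)} = \left(q^{2} + Y q\right) + 107 = 107 + q^{2} + Y q$)
$\left(\frac{4127 + \left(-4573 + 2305\right)}{250 + m{\left(29,56 \right)}} + 156 \cdot 37\right) - 25077 = \left(\frac{4127 + \left(-4573 + 2305\right)}{250 + \left(107 + 29^{2} + 56 \cdot 29\right)} + 156 \cdot 37\right) - 25077 = \left(\frac{4127 - 2268}{250 + \left(107 + 841 + 1624\right)} + 5772\right) - 25077 = \left(\frac{1859}{250 + 2572} + 5772\right) - 25077 = \left(\frac{1859}{2822} + 5772\right) - 25077 = \frac{16290443}{2822} - 25077 = - \frac{54476851}{2822}$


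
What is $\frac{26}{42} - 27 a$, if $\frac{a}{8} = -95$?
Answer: $\frac{430933}{21} \approx 20521.0$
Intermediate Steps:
$a = -760$ ($a = 8 \left(-95\right) = -760$)
$\frac{26}{42} - 27 a = \frac{26}{42} - -20520 = 26 \cdot \frac{1}{42} + 20520 = \frac{13}{21} + 20520 = \frac{430933}{21}$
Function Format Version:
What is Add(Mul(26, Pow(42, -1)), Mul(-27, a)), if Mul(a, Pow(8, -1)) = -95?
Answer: Rational(430933, 21) ≈ 20521.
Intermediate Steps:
a = -760 (a = Mul(8, -95) = -760)
Add(Mul(26, Pow(42, -1)), Mul(-27, a)) = Add(Mul(26, Pow(42, -1)), Mul(-27, -760)) = Add(Mul(26, Rational(1, 42)), 20520) = Add(Rational(13, 21), 20520) = Rational(430933, 21)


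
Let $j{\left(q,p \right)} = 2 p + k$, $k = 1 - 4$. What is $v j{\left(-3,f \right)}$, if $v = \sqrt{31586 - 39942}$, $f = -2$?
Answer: $- 14 i \sqrt{2089} \approx - 639.88 i$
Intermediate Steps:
$k = -3$
$v = 2 i \sqrt{2089}$ ($v = \sqrt{-8356} = 2 i \sqrt{2089} \approx 91.411 i$)
$j{\left(q,p \right)} = -3 + 2 p$ ($j{\left(q,p \right)} = 2 p - 3 = -3 + 2 p$)
$v j{\left(-3,f \right)} = 2 i \sqrt{2089} \left(-3 + 2 \left(-2\right)\right) = 2 i \sqrt{2089} \left(-3 - 4\right) = 2 i \sqrt{2089} \left(-7\right) = - 14 i \sqrt{2089}$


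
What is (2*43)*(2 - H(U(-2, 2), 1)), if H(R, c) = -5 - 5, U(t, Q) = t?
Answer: 1032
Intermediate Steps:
H(R, c) = -10
(2*43)*(2 - H(U(-2, 2), 1)) = (2*43)*(2 - 1*(-10)) = 86*(2 + 10) = 86*12 = 1032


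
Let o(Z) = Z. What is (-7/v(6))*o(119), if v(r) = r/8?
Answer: -3332/3 ≈ -1110.7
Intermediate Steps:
v(r) = r/8 (v(r) = r*(⅛) = r/8)
(-7/v(6))*o(119) = -7/((⅛)*6)*119 = -7/¾*119 = -7*4/3*119 = -28/3*119 = -3332/3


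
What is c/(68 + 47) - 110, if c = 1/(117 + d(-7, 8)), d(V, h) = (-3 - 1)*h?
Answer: -1075249/9775 ≈ -110.00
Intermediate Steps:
d(V, h) = -4*h
c = 1/85 (c = 1/(117 - 4*8) = 1/(117 - 32) = 1/85 ≈ 0.011765)
c/(68 + 47) - 110 = (1/85)/(68 + 47) - 110 = (1/85)/115 - 110 = (1/115)*(1/85) - 110 = 1/9775 - 110 = -1075249/9775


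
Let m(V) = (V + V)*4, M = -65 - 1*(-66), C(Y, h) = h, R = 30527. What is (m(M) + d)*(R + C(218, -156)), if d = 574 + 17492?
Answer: 548925454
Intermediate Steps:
d = 18066
M = 1 (M = -65 + 66 = 1)
m(V) = 8*V (m(V) = (2*V)*4 = 8*V)
(m(M) + d)*(R + C(218, -156)) = (8*1 + 18066)*(30527 - 156) = (8 + 18066)*30371 = 18074*30371 = 548925454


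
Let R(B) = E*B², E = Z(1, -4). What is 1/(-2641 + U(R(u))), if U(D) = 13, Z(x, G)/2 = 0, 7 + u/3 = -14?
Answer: -1/2628 ≈ -0.00038052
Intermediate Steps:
u = -63 (u = -21 + 3*(-14) = -21 - 42 = -63)
Z(x, G) = 0 (Z(x, G) = 2*0 = 0)
E = 0
R(B) = 0 (R(B) = 0*B² = 0)
1/(-2641 + U(R(u))) = 1/(-2641 + 13) = 1/(-2628) = -1/2628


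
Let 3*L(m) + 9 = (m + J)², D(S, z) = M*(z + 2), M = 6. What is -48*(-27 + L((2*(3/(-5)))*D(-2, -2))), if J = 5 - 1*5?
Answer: 1440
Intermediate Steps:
J = 0 (J = 5 - 5 = 0)
D(S, z) = 12 + 6*z (D(S, z) = 6*(z + 2) = 6*(2 + z) = 12 + 6*z)
L(m) = -3 + m²/3 (L(m) = -3 + (m + 0)²/3 = -3 + m²/3)
-48*(-27 + L((2*(3/(-5)))*D(-2, -2))) = -48*(-27 + (-3 + ((2*(3/(-5)))*(12 + 6*(-2)))²/3)) = -48*(-27 + (-3 + ((2*(3*(-⅕)))*(12 - 12))²/3)) = -48*(-27 + (-3 + ((2*(-⅗))*0)²/3)) = -48*(-27 + (-3 + (-6/5*0)²/3)) = -48*(-27 + (-3 + (⅓)*0²)) = -48*(-27 + (-3 + (⅓)*0)) = -48*(-27 + (-3 + 0)) = -48*(-27 - 3) = -48*(-30) = 1440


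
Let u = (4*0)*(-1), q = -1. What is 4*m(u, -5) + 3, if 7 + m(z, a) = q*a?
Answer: -5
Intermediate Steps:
u = 0 (u = 0*(-1) = 0)
m(z, a) = -7 - a
4*m(u, -5) + 3 = 4*(-7 - 1*(-5)) + 3 = 4*(-7 + 5) + 3 = 4*(-2) + 3 = -8 + 3 = -5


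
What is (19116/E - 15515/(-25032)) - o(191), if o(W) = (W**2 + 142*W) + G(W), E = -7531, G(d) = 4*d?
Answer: -12134570525311/188515992 ≈ -64369.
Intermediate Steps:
o(W) = W**2 + 146*W (o(W) = (W**2 + 142*W) + 4*W = W**2 + 146*W)
(19116/E - 15515/(-25032)) - o(191) = (19116/(-7531) - 15515/(-25032)) - 191*(146 + 191) = (19116*(-1/7531) - 15515*(-1/25032)) - 191*337 = (-19116/7531 + 15515/25032) - 1*64367 = -361668247/188515992 - 64367 = -12134570525311/188515992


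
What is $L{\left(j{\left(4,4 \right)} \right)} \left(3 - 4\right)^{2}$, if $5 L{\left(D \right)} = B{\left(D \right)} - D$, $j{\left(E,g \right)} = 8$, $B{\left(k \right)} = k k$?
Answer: $\frac{56}{5} \approx 11.2$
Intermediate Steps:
$B{\left(k \right)} = k^{2}$
$L{\left(D \right)} = - \frac{D}{5} + \frac{D^{2}}{5}$ ($L{\left(D \right)} = \frac{D^{2} - D}{5} = - \frac{D}{5} + \frac{D^{2}}{5}$)
$L{\left(j{\left(4,4 \right)} \right)} \left(3 - 4\right)^{2} = \frac{1}{5} \cdot 8 \left(-1 + 8\right) \left(3 - 4\right)^{2} = \frac{1}{5} \cdot 8 \cdot 7 \left(-1\right)^{2} = \frac{56}{5} \cdot 1 = \frac{56}{5}$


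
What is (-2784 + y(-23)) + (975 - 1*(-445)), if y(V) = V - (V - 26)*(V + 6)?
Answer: -2220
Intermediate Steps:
y(V) = V - (-26 + V)*(6 + V)
(-2784 + y(-23)) + (975 - 1*(-445)) = (-2784 + (156 - 1*(-23)² + 21*(-23))) + (975 - 1*(-445)) = (-2784 + (156 - 1*529 - 483)) + (975 + 445) = (-2784 + (156 - 529 - 483)) + 1420 = (-2784 - 856) + 1420 = -3640 + 1420 = -2220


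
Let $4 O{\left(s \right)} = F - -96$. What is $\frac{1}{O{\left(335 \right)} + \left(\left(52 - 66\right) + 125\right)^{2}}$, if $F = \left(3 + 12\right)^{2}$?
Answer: $\frac{4}{49605} \approx 8.0637 \cdot 10^{-5}$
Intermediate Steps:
$F = 225$ ($F = 15^{2} = 225$)
$O{\left(s \right)} = \frac{321}{4}$ ($O{\left(s \right)} = \frac{225 - -96}{4} = \frac{225 + 96}{4} = \frac{1}{4} \cdot 321 = \frac{321}{4}$)
$\frac{1}{O{\left(335 \right)} + \left(\left(52 - 66\right) + 125\right)^{2}} = \frac{1}{\frac{321}{4} + \left(\left(52 - 66\right) + 125\right)^{2}} = \frac{1}{\frac{321}{4} + \left(-14 + 125\right)^{2}} = \frac{1}{\frac{321}{4} + 111^{2}} = \frac{1}{\frac{321}{4} + 12321} = \frac{1}{\frac{49605}{4}} = \frac{4}{49605}$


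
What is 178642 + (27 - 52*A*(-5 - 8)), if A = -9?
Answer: 172585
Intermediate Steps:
178642 + (27 - 52*A*(-5 - 8)) = 178642 + (27 - (-468)*(-5 - 8)) = 178642 + (27 - (-468)*(-13)) = 178642 + (27 - 52*117) = 178642 + (27 - 6084) = 178642 - 6057 = 172585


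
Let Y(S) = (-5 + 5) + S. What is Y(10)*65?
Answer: 650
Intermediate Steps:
Y(S) = S (Y(S) = 0 + S = S)
Y(10)*65 = 10*65 = 650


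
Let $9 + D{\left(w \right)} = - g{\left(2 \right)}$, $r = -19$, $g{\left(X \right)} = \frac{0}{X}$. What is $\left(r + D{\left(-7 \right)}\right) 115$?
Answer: $-3220$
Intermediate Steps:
$g{\left(X \right)} = 0$
$D{\left(w \right)} = -9$ ($D{\left(w \right)} = -9 - 0 = -9 + 0 = -9$)
$\left(r + D{\left(-7 \right)}\right) 115 = \left(-19 - 9\right) 115 = \left(-28\right) 115 = -3220$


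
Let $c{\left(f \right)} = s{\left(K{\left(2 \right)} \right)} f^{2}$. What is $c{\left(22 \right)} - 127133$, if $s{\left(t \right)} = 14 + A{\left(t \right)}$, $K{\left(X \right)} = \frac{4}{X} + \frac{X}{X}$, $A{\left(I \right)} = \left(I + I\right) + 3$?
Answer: $-116001$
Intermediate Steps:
$A{\left(I \right)} = 3 + 2 I$ ($A{\left(I \right)} = 2 I + 3 = 3 + 2 I$)
$K{\left(X \right)} = 1 + \frac{4}{X}$ ($K{\left(X \right)} = \frac{4}{X} + 1 = 1 + \frac{4}{X}$)
$s{\left(t \right)} = 17 + 2 t$ ($s{\left(t \right)} = 14 + \left(3 + 2 t\right) = 17 + 2 t$)
$c{\left(f \right)} = 23 f^{2}$ ($c{\left(f \right)} = \left(17 + 2 \frac{4 + 2}{2}\right) f^{2} = \left(17 + 2 \cdot \frac{1}{2} \cdot 6\right) f^{2} = \left(17 + 2 \cdot 3\right) f^{2} = \left(17 + 6\right) f^{2} = 23 f^{2}$)
$c{\left(22 \right)} - 127133 = 23 \cdot 22^{2} - 127133 = 23 \cdot 484 - 127133 = 11132 - 127133 = -116001$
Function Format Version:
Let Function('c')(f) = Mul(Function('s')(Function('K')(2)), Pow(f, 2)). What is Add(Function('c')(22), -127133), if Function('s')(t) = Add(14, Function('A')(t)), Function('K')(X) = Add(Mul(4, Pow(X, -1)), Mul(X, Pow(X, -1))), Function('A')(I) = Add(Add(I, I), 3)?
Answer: -116001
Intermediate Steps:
Function('A')(I) = Add(3, Mul(2, I)) (Function('A')(I) = Add(Mul(2, I), 3) = Add(3, Mul(2, I)))
Function('K')(X) = Add(1, Mul(4, Pow(X, -1))) (Function('K')(X) = Add(Mul(4, Pow(X, -1)), 1) = Add(1, Mul(4, Pow(X, -1))))
Function('s')(t) = Add(17, Mul(2, t)) (Function('s')(t) = Add(14, Add(3, Mul(2, t))) = Add(17, Mul(2, t)))
Function('c')(f) = Mul(23, Pow(f, 2)) (Function('c')(f) = Mul(Add(17, Mul(2, Mul(Pow(2, -1), Add(4, 2)))), Pow(f, 2)) = Mul(Add(17, Mul(2, Mul(Rational(1, 2), 6))), Pow(f, 2)) = Mul(Add(17, Mul(2, 3)), Pow(f, 2)) = Mul(Add(17, 6), Pow(f, 2)) = Mul(23, Pow(f, 2)))
Add(Function('c')(22), -127133) = Add(Mul(23, Pow(22, 2)), -127133) = Add(Mul(23, 484), -127133) = Add(11132, -127133) = -116001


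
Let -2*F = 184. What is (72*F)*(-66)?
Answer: 437184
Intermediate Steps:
F = -92 (F = -½*184 = -92)
(72*F)*(-66) = (72*(-92))*(-66) = -6624*(-66) = 437184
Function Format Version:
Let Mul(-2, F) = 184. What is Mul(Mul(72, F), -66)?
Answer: 437184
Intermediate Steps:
F = -92 (F = Mul(Rational(-1, 2), 184) = -92)
Mul(Mul(72, F), -66) = Mul(Mul(72, -92), -66) = Mul(-6624, -66) = 437184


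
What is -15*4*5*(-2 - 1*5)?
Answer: 2100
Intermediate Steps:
-15*4*5*(-2 - 1*5) = -300*(-2 - 5) = -300*(-7) = -15*(-140) = 2100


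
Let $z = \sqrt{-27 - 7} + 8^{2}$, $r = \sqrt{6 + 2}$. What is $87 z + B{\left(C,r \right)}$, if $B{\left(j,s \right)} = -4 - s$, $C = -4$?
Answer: $5564 - 2 \sqrt{2} + 87 i \sqrt{34} \approx 5561.2 + 507.29 i$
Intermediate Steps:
$r = 2 \sqrt{2}$ ($r = \sqrt{8} = 2 \sqrt{2} \approx 2.8284$)
$z = 64 + i \sqrt{34}$ ($z = \sqrt{-34} + 64 = i \sqrt{34} + 64 = 64 + i \sqrt{34} \approx 64.0 + 5.831 i$)
$87 z + B{\left(C,r \right)} = 87 \left(64 + i \sqrt{34}\right) - \left(4 + 2 \sqrt{2}\right) = \left(5568 + 87 i \sqrt{34}\right) - \left(4 + 2 \sqrt{2}\right) = 5564 - 2 \sqrt{2} + 87 i \sqrt{34}$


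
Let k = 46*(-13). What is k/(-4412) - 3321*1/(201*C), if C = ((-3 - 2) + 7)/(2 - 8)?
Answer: 7346159/147802 ≈ 49.703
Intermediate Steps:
k = -598
C = -⅓ (C = (-5 + 7)/(-6) = 2*(-⅙) = -⅓ ≈ -0.33333)
k/(-4412) - 3321*1/(201*C) = -598/(-4412) - 3321/((-⅓*201)) = -598*(-1/4412) - 3321/(-67) = 299/2206 - 3321*(-1/67) = 299/2206 + 3321/67 = 7346159/147802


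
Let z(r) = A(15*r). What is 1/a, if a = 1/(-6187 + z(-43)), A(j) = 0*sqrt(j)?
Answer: -6187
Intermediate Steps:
A(j) = 0
z(r) = 0
a = -1/6187 (a = 1/(-6187 + 0) = 1/(-6187) = -1/6187 ≈ -0.00016163)
1/a = 1/(-1/6187) = -6187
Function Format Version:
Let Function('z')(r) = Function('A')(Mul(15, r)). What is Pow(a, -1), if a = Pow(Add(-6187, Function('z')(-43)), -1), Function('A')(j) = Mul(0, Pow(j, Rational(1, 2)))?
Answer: -6187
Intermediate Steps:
Function('A')(j) = 0
Function('z')(r) = 0
a = Rational(-1, 6187) (a = Pow(Add(-6187, 0), -1) = Pow(-6187, -1) = Rational(-1, 6187) ≈ -0.00016163)
Pow(a, -1) = Pow(Rational(-1, 6187), -1) = -6187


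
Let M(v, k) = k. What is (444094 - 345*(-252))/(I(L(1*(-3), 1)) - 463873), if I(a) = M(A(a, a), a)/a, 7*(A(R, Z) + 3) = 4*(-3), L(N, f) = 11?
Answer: -265517/231936 ≈ -1.1448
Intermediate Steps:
A(R, Z) = -33/7 (A(R, Z) = -3 + (4*(-3))/7 = -3 + (⅐)*(-12) = -3 - 12/7 = -33/7)
I(a) = 1 (I(a) = a/a = 1)
(444094 - 345*(-252))/(I(L(1*(-3), 1)) - 463873) = (444094 - 345*(-252))/(1 - 463873) = (444094 + 86940)/(-463872) = 531034*(-1/463872) = -265517/231936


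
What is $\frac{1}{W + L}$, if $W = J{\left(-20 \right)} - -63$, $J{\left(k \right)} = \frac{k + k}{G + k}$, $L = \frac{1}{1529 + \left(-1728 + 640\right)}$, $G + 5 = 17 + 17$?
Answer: $\frac{147}{8608} \approx 0.017077$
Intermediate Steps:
$G = 29$ ($G = -5 + \left(17 + 17\right) = -5 + 34 = 29$)
$L = \frac{1}{441}$ ($L = \frac{1}{1529 - 1088} = \frac{1}{441} \approx 0.0022676$)
$J{\left(k \right)} = \frac{2 k}{29 + k}$ ($J{\left(k \right)} = \frac{k + k}{29 + k} = \frac{2 k}{29 + k}$)
$W = \frac{527}{9}$ ($W = 2 \left(-20\right) \frac{1}{29 - 20} - -63 = 2 \left(-20\right) \frac{1}{9} + 63 = - \frac{40}{9} + 63 = \frac{527}{9} \approx 58.556$)
$\frac{1}{W + L} = \frac{1}{\frac{527}{9} + \frac{1}{441}} = \frac{1}{\frac{8608}{147}} = \frac{147}{8608}$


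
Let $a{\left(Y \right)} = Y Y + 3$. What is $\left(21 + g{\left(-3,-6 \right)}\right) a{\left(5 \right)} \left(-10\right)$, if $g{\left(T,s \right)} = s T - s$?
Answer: $-12600$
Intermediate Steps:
$g{\left(T,s \right)} = - s + T s$ ($g{\left(T,s \right)} = T s - s = - s + T s$)
$a{\left(Y \right)} = 3 + Y^{2}$ ($a{\left(Y \right)} = Y^{2} + 3 = 3 + Y^{2}$)
$\left(21 + g{\left(-3,-6 \right)}\right) a{\left(5 \right)} \left(-10\right) = \left(21 - 6 \left(-1 - 3\right)\right) \left(3 + 5^{2}\right) \left(-10\right) = \left(21 - -24\right) \left(3 + 25\right) \left(-10\right) = \left(21 + 24\right) 28 \left(-10\right) = 45 \left(-280\right) = -12600$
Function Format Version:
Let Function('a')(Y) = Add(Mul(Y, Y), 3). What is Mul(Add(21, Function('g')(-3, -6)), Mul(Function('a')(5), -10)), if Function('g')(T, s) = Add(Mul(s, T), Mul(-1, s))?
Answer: -12600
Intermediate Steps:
Function('g')(T, s) = Add(Mul(-1, s), Mul(T, s)) (Function('g')(T, s) = Add(Mul(T, s), Mul(-1, s)) = Add(Mul(-1, s), Mul(T, s)))
Function('a')(Y) = Add(3, Pow(Y, 2)) (Function('a')(Y) = Add(Pow(Y, 2), 3) = Add(3, Pow(Y, 2)))
Mul(Add(21, Function('g')(-3, -6)), Mul(Function('a')(5), -10)) = Mul(Add(21, Mul(-6, Add(-1, -3))), Mul(Add(3, Pow(5, 2)), -10)) = Mul(Add(21, Mul(-6, -4)), Mul(Add(3, 25), -10)) = Mul(Add(21, 24), Mul(28, -10)) = Mul(45, -280) = -12600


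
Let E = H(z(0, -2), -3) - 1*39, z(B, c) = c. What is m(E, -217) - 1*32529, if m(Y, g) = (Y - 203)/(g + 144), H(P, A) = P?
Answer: -2374373/73 ≈ -32526.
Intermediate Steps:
E = -41 (E = -2 - 1*39 = -2 - 39 = -41)
m(Y, g) = (-203 + Y)/(144 + g)
m(E, -217) - 1*32529 = (-203 - 41)/(144 - 217) - 1*32529 = -244/(-73) - 32529 = -1/73*(-244) - 32529 = 244/73 - 32529 = -2374373/73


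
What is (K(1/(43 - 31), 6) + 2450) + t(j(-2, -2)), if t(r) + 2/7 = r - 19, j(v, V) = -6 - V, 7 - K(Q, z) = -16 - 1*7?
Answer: 17197/7 ≈ 2456.7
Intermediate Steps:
K(Q, z) = 30 (K(Q, z) = 7 - (-16 - 1*7) = 7 - (-16 - 7) = 7 - 1*(-23) = 7 + 23 = 30)
t(r) = -135/7 + r (t(r) = -2/7 + (r - 19) = -2/7 + (-19 + r) = -135/7 + r)
(K(1/(43 - 31), 6) + 2450) + t(j(-2, -2)) = (30 + 2450) + (-135/7 + (-6 - 1*(-2))) = 2480 + (-135/7 + (-6 + 2)) = 2480 + (-135/7 - 4) = 2480 - 163/7 = 17197/7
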